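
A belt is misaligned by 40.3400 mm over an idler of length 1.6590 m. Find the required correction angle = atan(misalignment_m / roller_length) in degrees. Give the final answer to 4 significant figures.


misalign_m = 40.3400 / 1000 = 0.040340 m
angle = atan(0.040340 / 1.6590)
angle = 1.393 deg


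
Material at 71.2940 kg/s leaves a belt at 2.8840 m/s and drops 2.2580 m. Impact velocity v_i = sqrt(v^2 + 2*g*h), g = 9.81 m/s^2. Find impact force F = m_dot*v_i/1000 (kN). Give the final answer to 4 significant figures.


v_i = sqrt(2.8840^2 + 2*9.81*2.2580) = 7.25392 m/s
F = 71.2940 * 7.25392 / 1000
F = 0.5172 kN


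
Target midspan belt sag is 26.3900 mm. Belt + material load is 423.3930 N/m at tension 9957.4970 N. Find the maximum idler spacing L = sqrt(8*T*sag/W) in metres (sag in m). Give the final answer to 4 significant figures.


sag = 26.3900/1000 = 0.026390 m
L = sqrt(8 * 9957.4970 * 0.026390 / 423.3930)
L = 2.228 m


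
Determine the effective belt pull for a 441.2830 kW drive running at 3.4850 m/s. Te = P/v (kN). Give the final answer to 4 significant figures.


Te = P / v = 441.2830 / 3.4850
Te = 126.6 kN


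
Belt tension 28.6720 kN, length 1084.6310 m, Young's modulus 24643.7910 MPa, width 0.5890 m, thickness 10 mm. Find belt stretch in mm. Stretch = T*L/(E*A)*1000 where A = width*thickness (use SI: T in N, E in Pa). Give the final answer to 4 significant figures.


A = 0.5890 * 0.01 = 0.00589 m^2
Stretch = 28.6720*1000 * 1084.6310 / (24643.7910e6 * 0.00589) * 1000
Stretch = 214.2 mm


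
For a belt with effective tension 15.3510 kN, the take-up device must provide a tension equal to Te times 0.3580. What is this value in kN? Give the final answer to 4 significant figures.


T_tu = 15.3510 * 0.3580
T_tu = 5.496 kN


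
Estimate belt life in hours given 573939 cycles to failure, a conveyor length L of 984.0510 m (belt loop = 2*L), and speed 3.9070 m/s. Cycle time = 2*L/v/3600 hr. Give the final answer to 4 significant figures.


cycle_time = 2 * 984.0510 / 3.9070 / 3600 = 0.139927 hr
life = 573939 * 0.139927 = 80310 hours


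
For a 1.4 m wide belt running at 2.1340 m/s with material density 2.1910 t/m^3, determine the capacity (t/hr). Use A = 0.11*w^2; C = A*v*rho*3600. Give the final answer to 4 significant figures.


A = 0.11 * 1.4^2 = 0.2156 m^2
C = 0.2156 * 2.1340 * 2.1910 * 3600
C = 3629 t/hr


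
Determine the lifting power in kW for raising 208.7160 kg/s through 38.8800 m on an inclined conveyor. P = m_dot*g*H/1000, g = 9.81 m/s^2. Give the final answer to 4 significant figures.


P = 208.7160 * 9.81 * 38.8800 / 1000
P = 79.61 kW


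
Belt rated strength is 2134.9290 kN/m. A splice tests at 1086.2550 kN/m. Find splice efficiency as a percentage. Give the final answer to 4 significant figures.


Eff = 1086.2550 / 2134.9290 * 100
Eff = 50.88 %


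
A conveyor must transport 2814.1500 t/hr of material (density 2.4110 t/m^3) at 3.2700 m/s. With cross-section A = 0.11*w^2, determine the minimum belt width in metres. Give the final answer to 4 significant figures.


A_req = 2814.1500 / (3.2700 * 2.4110 * 3600) = 0.0991516 m^2
w = sqrt(0.0991516 / 0.11)
w = 0.9494 m


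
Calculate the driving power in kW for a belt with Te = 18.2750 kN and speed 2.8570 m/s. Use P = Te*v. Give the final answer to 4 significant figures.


P = Te * v = 18.2750 * 2.8570
P = 52.21 kW


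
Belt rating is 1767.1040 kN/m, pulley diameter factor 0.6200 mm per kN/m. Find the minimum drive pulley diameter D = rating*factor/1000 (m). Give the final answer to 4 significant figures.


D = 1767.1040 * 0.6200 / 1000
D = 1.096 m


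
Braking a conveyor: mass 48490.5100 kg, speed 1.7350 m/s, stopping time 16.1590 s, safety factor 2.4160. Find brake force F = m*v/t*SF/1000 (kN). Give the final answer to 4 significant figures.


F = 48490.5100 * 1.7350 / 16.1590 * 2.4160 / 1000
F = 12.58 kN


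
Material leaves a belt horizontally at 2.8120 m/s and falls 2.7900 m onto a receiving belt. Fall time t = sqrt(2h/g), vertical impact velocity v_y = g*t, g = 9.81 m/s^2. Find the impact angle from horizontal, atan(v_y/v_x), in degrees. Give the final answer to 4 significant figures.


t = sqrt(2*2.7900/9.81) = 0.754193 s
v_y = 9.81 * 0.754193 = 7.39863 m/s
angle = atan(7.39863 / 2.8120) = 69.19 deg


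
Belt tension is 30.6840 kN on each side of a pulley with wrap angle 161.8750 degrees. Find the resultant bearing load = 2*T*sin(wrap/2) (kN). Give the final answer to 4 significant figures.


F = 2 * 30.6840 * sin(161.8750/2 deg)
F = 60.60 kN


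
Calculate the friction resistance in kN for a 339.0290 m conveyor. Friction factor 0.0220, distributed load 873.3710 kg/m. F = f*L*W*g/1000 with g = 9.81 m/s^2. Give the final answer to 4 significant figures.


F = 0.0220 * 339.0290 * 873.3710 * 9.81 / 1000
F = 63.90 kN


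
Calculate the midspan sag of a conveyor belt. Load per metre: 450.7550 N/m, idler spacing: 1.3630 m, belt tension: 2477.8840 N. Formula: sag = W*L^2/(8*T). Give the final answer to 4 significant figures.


sag = 450.7550 * 1.3630^2 / (8 * 2477.8840)
sag = 0.04224 m


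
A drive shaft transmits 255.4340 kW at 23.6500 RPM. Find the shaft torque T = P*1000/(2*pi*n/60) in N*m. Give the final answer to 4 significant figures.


omega = 2*pi*23.6500/60 = 2.47662 rad/s
T = 255.4340*1000 / 2.47662
T = 103100 N*m


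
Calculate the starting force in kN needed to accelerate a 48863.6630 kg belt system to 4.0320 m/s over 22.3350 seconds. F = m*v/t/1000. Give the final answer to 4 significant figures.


F = 48863.6630 * 4.0320 / 22.3350 / 1000
F = 8.821 kN


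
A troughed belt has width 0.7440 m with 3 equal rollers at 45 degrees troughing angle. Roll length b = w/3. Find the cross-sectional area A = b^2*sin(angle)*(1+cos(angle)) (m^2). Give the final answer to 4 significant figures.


b = 0.7440/3 = 0.248 m
A = 0.248^2 * sin(45 deg) * (1 + cos(45 deg))
A = 0.07424 m^2


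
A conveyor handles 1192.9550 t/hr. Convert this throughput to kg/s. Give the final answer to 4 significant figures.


m_dot = 1192.9550 * 1000 / 3600
m_dot = 331.4 kg/s


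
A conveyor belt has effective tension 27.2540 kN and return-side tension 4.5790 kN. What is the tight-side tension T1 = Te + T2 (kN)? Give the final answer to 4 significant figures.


T1 = Te + T2 = 27.2540 + 4.5790
T1 = 31.83 kN


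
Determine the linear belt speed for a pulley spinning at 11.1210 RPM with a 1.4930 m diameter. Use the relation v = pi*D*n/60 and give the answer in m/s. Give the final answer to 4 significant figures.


v = pi * 1.4930 * 11.1210 / 60
v = 0.8694 m/s


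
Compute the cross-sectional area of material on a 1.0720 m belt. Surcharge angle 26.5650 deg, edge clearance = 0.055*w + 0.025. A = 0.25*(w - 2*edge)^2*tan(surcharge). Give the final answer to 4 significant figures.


edge = 0.055*1.0720 + 0.025 = 0.08396 m
ew = 1.0720 - 2*0.08396 = 0.90408 m
A = 0.25 * 0.90408^2 * tan(26.5650 deg)
A = 0.1022 m^2


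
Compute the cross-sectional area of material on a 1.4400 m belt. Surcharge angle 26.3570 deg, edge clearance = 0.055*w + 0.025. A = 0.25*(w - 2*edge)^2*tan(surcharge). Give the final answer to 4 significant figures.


edge = 0.055*1.4400 + 0.025 = 0.1042 m
ew = 1.4400 - 2*0.1042 = 1.2316 m
A = 0.25 * 1.2316^2 * tan(26.3570 deg)
A = 0.1879 m^2


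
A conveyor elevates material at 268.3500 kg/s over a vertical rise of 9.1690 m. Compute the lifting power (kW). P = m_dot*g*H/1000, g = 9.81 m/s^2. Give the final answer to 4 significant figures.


P = 268.3500 * 9.81 * 9.1690 / 1000
P = 24.14 kW


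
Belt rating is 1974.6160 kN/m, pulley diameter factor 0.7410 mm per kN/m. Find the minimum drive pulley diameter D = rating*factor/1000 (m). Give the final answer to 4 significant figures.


D = 1974.6160 * 0.7410 / 1000
D = 1.463 m


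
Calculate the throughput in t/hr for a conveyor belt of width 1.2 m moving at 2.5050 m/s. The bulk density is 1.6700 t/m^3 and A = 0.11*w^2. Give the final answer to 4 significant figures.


A = 0.11 * 1.2^2 = 0.1584 m^2
C = 0.1584 * 2.5050 * 1.6700 * 3600
C = 2386 t/hr


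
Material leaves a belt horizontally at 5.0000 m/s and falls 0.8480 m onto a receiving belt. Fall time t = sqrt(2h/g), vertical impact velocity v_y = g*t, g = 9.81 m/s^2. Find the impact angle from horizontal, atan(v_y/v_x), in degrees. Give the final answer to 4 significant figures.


t = sqrt(2*0.8480/9.81) = 0.415794 s
v_y = 9.81 * 0.415794 = 4.07894 m/s
angle = atan(4.07894 / 5.0000) = 39.21 deg


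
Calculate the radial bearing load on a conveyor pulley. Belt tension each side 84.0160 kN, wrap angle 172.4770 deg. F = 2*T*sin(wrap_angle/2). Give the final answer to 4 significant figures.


F = 2 * 84.0160 * sin(172.4770/2 deg)
F = 167.7 kN


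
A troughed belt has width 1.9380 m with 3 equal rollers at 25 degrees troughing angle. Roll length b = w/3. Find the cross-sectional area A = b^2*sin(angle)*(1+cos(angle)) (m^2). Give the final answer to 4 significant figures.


b = 1.9380/3 = 0.646 m
A = 0.646^2 * sin(25 deg) * (1 + cos(25 deg))
A = 0.3362 m^2


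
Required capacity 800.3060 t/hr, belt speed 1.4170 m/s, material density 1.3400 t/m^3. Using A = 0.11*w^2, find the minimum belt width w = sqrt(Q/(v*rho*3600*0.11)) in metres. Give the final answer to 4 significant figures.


A_req = 800.3060 / (1.4170 * 1.3400 * 3600) = 0.117079 m^2
w = sqrt(0.117079 / 0.11)
w = 1.032 m


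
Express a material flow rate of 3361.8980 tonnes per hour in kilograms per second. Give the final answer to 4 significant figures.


m_dot = 3361.8980 * 1000 / 3600
m_dot = 933.9 kg/s


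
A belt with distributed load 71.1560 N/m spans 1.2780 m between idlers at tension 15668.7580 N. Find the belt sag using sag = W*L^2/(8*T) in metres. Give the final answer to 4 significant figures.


sag = 71.1560 * 1.2780^2 / (8 * 15668.7580)
sag = 0.0009271 m


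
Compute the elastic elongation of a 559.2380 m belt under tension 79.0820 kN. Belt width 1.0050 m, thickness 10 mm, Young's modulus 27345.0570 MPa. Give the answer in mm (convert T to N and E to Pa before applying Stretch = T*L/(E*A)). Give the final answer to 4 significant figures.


A = 1.0050 * 0.01 = 0.01005 m^2
Stretch = 79.0820*1000 * 559.2380 / (27345.0570e6 * 0.01005) * 1000
Stretch = 160.9 mm


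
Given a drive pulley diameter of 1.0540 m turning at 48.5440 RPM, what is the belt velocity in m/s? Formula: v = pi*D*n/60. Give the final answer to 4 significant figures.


v = pi * 1.0540 * 48.5440 / 60
v = 2.679 m/s


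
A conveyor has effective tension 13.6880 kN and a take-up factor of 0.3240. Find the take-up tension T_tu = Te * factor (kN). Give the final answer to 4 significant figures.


T_tu = 13.6880 * 0.3240
T_tu = 4.435 kN


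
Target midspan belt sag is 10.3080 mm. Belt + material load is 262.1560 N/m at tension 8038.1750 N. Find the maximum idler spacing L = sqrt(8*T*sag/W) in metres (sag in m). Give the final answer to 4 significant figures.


sag = 10.3080/1000 = 0.010308 m
L = sqrt(8 * 8038.1750 * 0.010308 / 262.1560)
L = 1.590 m


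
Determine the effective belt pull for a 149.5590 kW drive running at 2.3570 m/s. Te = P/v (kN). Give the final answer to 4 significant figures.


Te = P / v = 149.5590 / 2.3570
Te = 63.45 kN


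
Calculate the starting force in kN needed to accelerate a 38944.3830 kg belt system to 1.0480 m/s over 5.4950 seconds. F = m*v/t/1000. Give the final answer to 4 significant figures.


F = 38944.3830 * 1.0480 / 5.4950 / 1000
F = 7.427 kN


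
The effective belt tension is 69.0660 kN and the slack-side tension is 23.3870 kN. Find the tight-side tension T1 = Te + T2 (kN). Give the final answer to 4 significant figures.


T1 = Te + T2 = 69.0660 + 23.3870
T1 = 92.45 kN


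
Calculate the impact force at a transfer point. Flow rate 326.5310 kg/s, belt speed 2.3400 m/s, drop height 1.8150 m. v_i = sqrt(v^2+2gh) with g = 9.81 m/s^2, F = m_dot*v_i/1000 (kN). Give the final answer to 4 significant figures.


v_i = sqrt(2.3400^2 + 2*9.81*1.8150) = 6.40983 m/s
F = 326.5310 * 6.40983 / 1000
F = 2.093 kN


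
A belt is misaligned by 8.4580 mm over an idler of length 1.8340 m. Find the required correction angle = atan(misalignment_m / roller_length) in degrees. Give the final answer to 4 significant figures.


misalign_m = 8.4580 / 1000 = 0.008458 m
angle = atan(0.008458 / 1.8340)
angle = 0.2642 deg


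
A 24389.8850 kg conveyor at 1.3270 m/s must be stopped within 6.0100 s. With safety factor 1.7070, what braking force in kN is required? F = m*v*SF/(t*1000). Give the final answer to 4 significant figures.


F = 24389.8850 * 1.3270 / 6.0100 * 1.7070 / 1000
F = 9.193 kN


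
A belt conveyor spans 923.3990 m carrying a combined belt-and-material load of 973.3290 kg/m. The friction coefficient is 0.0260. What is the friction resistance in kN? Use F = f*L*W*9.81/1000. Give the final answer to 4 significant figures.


F = 0.0260 * 923.3990 * 973.3290 * 9.81 / 1000
F = 229.2 kN


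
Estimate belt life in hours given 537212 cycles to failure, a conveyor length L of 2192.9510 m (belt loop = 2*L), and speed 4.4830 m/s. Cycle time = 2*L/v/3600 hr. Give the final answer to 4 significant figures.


cycle_time = 2 * 2192.9510 / 4.4830 / 3600 = 0.271761 hr
life = 537212 * 0.271761 = 146000 hours


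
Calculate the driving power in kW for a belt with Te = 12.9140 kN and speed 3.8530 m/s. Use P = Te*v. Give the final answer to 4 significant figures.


P = Te * v = 12.9140 * 3.8530
P = 49.76 kW


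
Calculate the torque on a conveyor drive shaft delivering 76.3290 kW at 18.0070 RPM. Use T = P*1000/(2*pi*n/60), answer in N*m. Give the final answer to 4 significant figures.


omega = 2*pi*18.0070/60 = 1.88569 rad/s
T = 76.3290*1000 / 1.88569
T = 40480 N*m


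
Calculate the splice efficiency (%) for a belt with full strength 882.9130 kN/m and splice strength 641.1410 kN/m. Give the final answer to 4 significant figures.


Eff = 641.1410 / 882.9130 * 100
Eff = 72.62 %


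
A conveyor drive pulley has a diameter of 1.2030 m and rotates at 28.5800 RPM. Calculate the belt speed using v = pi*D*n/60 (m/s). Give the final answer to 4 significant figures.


v = pi * 1.2030 * 28.5800 / 60
v = 1.800 m/s


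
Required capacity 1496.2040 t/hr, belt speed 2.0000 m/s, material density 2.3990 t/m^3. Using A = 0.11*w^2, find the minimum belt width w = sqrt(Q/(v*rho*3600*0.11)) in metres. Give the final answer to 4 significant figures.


A_req = 1496.2040 / (2.0000 * 2.3990 * 3600) = 0.086622 m^2
w = sqrt(0.086622 / 0.11)
w = 0.8874 m


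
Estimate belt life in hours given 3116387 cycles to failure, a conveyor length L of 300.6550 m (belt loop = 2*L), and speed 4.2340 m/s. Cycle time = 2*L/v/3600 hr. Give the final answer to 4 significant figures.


cycle_time = 2 * 300.6550 / 4.2340 / 3600 = 0.0394498 hr
life = 3116387 * 0.0394498 = 122900 hours


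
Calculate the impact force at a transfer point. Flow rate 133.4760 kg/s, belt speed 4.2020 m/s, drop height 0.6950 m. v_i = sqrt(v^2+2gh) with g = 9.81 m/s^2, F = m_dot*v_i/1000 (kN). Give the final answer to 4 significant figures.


v_i = sqrt(4.2020^2 + 2*9.81*0.6950) = 5.59399 m/s
F = 133.4760 * 5.59399 / 1000
F = 0.7467 kN


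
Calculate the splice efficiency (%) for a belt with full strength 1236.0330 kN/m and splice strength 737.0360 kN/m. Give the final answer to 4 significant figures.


Eff = 737.0360 / 1236.0330 * 100
Eff = 59.63 %


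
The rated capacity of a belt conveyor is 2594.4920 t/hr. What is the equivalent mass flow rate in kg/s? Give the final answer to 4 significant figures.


m_dot = 2594.4920 * 1000 / 3600
m_dot = 720.7 kg/s


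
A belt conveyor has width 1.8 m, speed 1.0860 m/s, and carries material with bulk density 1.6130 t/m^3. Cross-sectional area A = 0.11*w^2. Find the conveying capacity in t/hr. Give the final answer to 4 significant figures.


A = 0.11 * 1.8^2 = 0.3564 m^2
C = 0.3564 * 1.0860 * 1.6130 * 3600
C = 2248 t/hr


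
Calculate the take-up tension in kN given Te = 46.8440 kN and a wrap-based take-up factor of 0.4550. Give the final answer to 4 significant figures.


T_tu = 46.8440 * 0.4550
T_tu = 21.31 kN


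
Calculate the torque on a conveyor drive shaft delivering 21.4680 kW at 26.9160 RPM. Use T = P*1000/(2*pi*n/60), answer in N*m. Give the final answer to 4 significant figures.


omega = 2*pi*26.9160/60 = 2.81864 rad/s
T = 21.4680*1000 / 2.81864
T = 7616 N*m


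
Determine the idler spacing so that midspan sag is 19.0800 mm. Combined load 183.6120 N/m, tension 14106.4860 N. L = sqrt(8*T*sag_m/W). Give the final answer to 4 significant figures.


sag = 19.0800/1000 = 0.019080 m
L = sqrt(8 * 14106.4860 * 0.019080 / 183.6120)
L = 3.424 m


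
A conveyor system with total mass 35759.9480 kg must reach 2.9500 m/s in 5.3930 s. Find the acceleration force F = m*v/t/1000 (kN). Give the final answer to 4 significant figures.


F = 35759.9480 * 2.9500 / 5.3930 / 1000
F = 19.56 kN


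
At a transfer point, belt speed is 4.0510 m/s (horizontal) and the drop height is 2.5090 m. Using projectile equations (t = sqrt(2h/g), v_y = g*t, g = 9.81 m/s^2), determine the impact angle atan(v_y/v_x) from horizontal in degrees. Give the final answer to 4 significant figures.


t = sqrt(2*2.5090/9.81) = 0.715205 s
v_y = 9.81 * 0.715205 = 7.01616 m/s
angle = atan(7.01616 / 4.0510) = 60.00 deg


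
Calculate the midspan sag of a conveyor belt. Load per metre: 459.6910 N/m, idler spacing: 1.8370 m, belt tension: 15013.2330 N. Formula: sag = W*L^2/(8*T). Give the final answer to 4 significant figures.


sag = 459.6910 * 1.8370^2 / (8 * 15013.2330)
sag = 0.01292 m


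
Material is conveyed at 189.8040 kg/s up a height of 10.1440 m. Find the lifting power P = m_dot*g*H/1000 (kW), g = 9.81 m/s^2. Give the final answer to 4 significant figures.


P = 189.8040 * 9.81 * 10.1440 / 1000
P = 18.89 kW


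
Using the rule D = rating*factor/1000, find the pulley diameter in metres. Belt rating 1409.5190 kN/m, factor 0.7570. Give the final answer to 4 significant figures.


D = 1409.5190 * 0.7570 / 1000
D = 1.067 m


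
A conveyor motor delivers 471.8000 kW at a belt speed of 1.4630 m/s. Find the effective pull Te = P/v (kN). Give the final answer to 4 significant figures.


Te = P / v = 471.8000 / 1.4630
Te = 322.5 kN


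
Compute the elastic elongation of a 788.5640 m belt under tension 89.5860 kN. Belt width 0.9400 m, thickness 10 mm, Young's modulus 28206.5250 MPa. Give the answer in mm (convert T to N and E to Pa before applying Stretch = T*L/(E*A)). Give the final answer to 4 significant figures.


A = 0.9400 * 0.01 = 0.00940 m^2
Stretch = 89.5860*1000 * 788.5640 / (28206.5250e6 * 0.00940) * 1000
Stretch = 266.4 mm


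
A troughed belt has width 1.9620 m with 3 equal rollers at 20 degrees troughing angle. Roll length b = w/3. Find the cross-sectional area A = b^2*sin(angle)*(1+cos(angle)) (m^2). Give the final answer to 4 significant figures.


b = 1.9620/3 = 0.654 m
A = 0.654^2 * sin(20 deg) * (1 + cos(20 deg))
A = 0.2838 m^2


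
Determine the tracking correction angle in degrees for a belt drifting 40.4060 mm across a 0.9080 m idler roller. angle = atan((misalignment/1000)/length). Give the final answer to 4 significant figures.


misalign_m = 40.4060 / 1000 = 0.040406 m
angle = atan(0.040406 / 0.9080)
angle = 2.548 deg


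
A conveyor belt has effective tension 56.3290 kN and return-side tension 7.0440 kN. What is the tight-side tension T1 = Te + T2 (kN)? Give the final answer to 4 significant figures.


T1 = Te + T2 = 56.3290 + 7.0440
T1 = 63.37 kN


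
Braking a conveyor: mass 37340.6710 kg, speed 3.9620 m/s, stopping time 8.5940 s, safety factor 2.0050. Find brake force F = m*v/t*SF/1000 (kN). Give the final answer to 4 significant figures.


F = 37340.6710 * 3.9620 / 8.5940 * 2.0050 / 1000
F = 34.52 kN


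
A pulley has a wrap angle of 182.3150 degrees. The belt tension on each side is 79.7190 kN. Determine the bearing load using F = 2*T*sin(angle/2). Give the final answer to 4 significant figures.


F = 2 * 79.7190 * sin(182.3150/2 deg)
F = 159.4 kN


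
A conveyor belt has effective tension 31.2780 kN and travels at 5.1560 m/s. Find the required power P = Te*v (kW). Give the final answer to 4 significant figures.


P = Te * v = 31.2780 * 5.1560
P = 161.3 kW


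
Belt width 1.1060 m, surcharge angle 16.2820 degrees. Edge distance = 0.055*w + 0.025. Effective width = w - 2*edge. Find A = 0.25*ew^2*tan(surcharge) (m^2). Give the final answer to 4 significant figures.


edge = 0.055*1.1060 + 0.025 = 0.08583 m
ew = 1.1060 - 2*0.08583 = 0.93434 m
A = 0.25 * 0.93434^2 * tan(16.2820 deg)
A = 0.06375 m^2


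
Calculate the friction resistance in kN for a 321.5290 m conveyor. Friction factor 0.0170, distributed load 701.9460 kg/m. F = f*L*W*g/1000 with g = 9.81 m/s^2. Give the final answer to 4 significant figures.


F = 0.0170 * 321.5290 * 701.9460 * 9.81 / 1000
F = 37.64 kN


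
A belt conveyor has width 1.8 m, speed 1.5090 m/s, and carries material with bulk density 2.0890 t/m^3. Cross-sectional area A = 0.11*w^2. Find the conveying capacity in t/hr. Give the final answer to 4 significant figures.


A = 0.11 * 1.8^2 = 0.3564 m^2
C = 0.3564 * 1.5090 * 2.0890 * 3600
C = 4045 t/hr


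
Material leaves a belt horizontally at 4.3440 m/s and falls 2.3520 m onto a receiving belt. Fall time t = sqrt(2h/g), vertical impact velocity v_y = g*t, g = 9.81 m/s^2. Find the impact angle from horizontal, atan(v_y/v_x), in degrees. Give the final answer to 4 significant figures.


t = sqrt(2*2.3520/9.81) = 0.692467 s
v_y = 9.81 * 0.692467 = 6.7931 m/s
angle = atan(6.7931 / 4.3440) = 57.40 deg


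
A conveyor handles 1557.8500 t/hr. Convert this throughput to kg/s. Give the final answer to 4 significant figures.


m_dot = 1557.8500 * 1000 / 3600
m_dot = 432.7 kg/s


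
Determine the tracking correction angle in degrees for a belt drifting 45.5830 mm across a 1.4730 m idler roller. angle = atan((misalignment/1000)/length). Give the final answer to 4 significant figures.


misalign_m = 45.5830 / 1000 = 0.045583 m
angle = atan(0.045583 / 1.4730)
angle = 1.772 deg


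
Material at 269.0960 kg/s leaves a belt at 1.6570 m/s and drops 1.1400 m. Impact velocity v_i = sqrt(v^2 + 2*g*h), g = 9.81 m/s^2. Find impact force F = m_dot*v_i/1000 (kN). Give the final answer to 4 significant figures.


v_i = sqrt(1.6570^2 + 2*9.81*1.1400) = 5.01123 m/s
F = 269.0960 * 5.01123 / 1000
F = 1.349 kN


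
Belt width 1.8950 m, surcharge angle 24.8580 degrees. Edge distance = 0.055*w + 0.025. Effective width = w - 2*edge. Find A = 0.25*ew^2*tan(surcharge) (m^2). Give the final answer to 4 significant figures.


edge = 0.055*1.8950 + 0.025 = 0.129225 m
ew = 1.8950 - 2*0.129225 = 1.63655 m
A = 0.25 * 1.63655^2 * tan(24.8580 deg)
A = 0.3102 m^2


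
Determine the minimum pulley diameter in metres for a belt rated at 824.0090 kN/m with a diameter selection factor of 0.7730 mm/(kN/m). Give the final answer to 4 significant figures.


D = 824.0090 * 0.7730 / 1000
D = 0.6370 m


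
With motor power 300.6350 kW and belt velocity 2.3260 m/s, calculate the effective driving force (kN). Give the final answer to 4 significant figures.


Te = P / v = 300.6350 / 2.3260
Te = 129.2 kN


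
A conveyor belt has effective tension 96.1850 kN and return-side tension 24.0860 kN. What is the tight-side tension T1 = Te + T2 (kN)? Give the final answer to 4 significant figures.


T1 = Te + T2 = 96.1850 + 24.0860
T1 = 120.3 kN


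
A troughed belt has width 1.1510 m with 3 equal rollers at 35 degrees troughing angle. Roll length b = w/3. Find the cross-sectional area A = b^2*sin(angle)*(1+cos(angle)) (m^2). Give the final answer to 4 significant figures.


b = 1.1510/3 = 0.383667 m
A = 0.383667^2 * sin(35 deg) * (1 + cos(35 deg))
A = 0.1536 m^2


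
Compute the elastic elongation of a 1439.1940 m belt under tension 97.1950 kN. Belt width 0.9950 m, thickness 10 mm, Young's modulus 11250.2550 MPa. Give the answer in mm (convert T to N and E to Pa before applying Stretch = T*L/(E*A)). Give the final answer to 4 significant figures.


A = 0.9950 * 0.01 = 0.00995 m^2
Stretch = 97.1950*1000 * 1439.1940 / (11250.2550e6 * 0.00995) * 1000
Stretch = 1250 mm


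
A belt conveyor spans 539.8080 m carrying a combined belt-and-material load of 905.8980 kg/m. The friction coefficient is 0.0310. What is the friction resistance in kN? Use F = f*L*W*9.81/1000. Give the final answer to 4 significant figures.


F = 0.0310 * 539.8080 * 905.8980 * 9.81 / 1000
F = 148.7 kN


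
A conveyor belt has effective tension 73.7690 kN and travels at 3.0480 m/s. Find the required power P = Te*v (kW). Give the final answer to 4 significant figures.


P = Te * v = 73.7690 * 3.0480
P = 224.8 kW


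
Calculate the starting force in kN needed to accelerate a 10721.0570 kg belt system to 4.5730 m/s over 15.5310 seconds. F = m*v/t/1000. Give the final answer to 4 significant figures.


F = 10721.0570 * 4.5730 / 15.5310 / 1000
F = 3.157 kN


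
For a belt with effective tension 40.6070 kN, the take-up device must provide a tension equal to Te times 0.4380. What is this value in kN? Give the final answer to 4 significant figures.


T_tu = 40.6070 * 0.4380
T_tu = 17.79 kN


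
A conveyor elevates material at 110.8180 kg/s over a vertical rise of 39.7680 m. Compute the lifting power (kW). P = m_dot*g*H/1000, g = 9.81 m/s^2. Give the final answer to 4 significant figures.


P = 110.8180 * 9.81 * 39.7680 / 1000
P = 43.23 kW


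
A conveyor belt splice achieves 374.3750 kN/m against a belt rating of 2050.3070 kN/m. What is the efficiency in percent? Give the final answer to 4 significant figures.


Eff = 374.3750 / 2050.3070 * 100
Eff = 18.26 %


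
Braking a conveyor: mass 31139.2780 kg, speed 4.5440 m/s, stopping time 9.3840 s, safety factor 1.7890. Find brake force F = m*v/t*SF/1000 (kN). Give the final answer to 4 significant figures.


F = 31139.2780 * 4.5440 / 9.3840 * 1.7890 / 1000
F = 26.98 kN


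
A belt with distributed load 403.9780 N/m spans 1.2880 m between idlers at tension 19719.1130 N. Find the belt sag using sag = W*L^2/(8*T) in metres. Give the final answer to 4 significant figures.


sag = 403.9780 * 1.2880^2 / (8 * 19719.1130)
sag = 0.004248 m


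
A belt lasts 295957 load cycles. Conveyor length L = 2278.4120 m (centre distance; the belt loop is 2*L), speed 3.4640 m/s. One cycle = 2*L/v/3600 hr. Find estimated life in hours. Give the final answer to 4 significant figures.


cycle_time = 2 * 2278.4120 / 3.4640 / 3600 = 0.365411 hr
life = 295957 * 0.365411 = 108100 hours


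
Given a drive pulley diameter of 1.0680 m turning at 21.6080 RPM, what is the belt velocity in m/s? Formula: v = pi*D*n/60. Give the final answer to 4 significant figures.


v = pi * 1.0680 * 21.6080 / 60
v = 1.208 m/s


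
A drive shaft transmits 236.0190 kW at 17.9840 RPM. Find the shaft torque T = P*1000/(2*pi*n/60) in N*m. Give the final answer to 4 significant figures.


omega = 2*pi*17.9840/60 = 1.88328 rad/s
T = 236.0190*1000 / 1.88328
T = 125300 N*m


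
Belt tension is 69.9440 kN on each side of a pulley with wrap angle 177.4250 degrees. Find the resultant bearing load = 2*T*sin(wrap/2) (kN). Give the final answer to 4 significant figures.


F = 2 * 69.9440 * sin(177.4250/2 deg)
F = 139.9 kN


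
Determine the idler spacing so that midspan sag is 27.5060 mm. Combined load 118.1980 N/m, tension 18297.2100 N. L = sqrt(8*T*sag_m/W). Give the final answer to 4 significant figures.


sag = 27.5060/1000 = 0.027506 m
L = sqrt(8 * 18297.2100 * 0.027506 / 118.1980)
L = 5.836 m


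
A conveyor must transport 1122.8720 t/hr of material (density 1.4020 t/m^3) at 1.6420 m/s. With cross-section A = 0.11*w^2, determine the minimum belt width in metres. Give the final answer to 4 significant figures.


A_req = 1122.8720 / (1.6420 * 1.4020 * 3600) = 0.13549 m^2
w = sqrt(0.13549 / 0.11)
w = 1.110 m


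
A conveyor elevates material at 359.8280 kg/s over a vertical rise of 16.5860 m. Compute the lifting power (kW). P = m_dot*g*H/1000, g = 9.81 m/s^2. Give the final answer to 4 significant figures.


P = 359.8280 * 9.81 * 16.5860 / 1000
P = 58.55 kW


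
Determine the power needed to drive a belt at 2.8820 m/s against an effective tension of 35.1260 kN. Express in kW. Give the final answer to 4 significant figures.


P = Te * v = 35.1260 * 2.8820
P = 101.2 kW


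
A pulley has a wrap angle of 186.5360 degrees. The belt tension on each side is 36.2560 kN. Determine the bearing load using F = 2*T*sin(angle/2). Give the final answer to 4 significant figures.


F = 2 * 36.2560 * sin(186.5360/2 deg)
F = 72.39 kN


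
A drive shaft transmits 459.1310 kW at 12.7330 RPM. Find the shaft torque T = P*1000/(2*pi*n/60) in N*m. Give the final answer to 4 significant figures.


omega = 2*pi*12.7330/60 = 1.3334 rad/s
T = 459.1310*1000 / 1.3334
T = 344300 N*m


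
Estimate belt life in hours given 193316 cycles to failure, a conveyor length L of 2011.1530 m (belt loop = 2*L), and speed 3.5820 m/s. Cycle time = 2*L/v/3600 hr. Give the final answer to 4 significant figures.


cycle_time = 2 * 2011.1530 / 3.5820 / 3600 = 0.311923 hr
life = 193316 * 0.311923 = 60300 hours


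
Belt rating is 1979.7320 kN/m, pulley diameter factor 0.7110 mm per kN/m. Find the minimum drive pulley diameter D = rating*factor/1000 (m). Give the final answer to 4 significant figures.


D = 1979.7320 * 0.7110 / 1000
D = 1.408 m


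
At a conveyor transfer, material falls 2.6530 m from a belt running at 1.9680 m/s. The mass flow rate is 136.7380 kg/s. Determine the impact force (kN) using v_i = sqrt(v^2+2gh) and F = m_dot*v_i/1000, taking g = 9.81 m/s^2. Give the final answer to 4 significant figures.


v_i = sqrt(1.9680^2 + 2*9.81*2.6530) = 7.47829 m/s
F = 136.7380 * 7.47829 / 1000
F = 1.023 kN


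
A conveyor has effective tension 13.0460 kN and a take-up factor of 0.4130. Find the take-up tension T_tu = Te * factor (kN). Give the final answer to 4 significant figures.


T_tu = 13.0460 * 0.4130
T_tu = 5.388 kN


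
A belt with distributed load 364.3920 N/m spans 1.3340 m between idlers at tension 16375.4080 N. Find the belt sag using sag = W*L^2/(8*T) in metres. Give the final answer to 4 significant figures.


sag = 364.3920 * 1.3340^2 / (8 * 16375.4080)
sag = 0.004950 m


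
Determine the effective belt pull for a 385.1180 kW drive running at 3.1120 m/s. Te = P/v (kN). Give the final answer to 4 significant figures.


Te = P / v = 385.1180 / 3.1120
Te = 123.8 kN


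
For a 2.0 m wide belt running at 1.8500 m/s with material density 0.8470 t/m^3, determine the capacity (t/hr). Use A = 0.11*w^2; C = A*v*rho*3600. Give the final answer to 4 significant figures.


A = 0.11 * 2.0^2 = 0.44 m^2
C = 0.44 * 1.8500 * 0.8470 * 3600
C = 2482 t/hr


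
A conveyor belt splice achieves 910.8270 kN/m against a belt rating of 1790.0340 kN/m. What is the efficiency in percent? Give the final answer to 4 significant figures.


Eff = 910.8270 / 1790.0340 * 100
Eff = 50.88 %


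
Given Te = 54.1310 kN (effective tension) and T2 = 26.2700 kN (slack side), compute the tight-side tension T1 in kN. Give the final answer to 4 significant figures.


T1 = Te + T2 = 54.1310 + 26.2700
T1 = 80.40 kN


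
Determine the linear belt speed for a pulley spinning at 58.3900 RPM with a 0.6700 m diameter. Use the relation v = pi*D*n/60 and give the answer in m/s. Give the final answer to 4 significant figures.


v = pi * 0.6700 * 58.3900 / 60
v = 2.048 m/s


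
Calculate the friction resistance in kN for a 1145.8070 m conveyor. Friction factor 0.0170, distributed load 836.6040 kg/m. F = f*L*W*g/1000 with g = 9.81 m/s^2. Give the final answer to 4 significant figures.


F = 0.0170 * 1145.8070 * 836.6040 * 9.81 / 1000
F = 159.9 kN


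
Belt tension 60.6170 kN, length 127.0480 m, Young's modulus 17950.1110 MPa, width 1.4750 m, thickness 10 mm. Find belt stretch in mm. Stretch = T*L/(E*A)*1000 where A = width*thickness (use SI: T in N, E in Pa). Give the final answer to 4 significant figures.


A = 1.4750 * 0.01 = 0.01475 m^2
Stretch = 60.6170*1000 * 127.0480 / (17950.1110e6 * 0.01475) * 1000
Stretch = 29.09 mm


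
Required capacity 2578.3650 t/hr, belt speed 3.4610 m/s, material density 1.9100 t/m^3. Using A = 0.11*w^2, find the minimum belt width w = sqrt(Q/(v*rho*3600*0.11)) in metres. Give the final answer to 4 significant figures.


A_req = 2578.3650 / (3.4610 * 1.9100 * 3600) = 0.108345 m^2
w = sqrt(0.108345 / 0.11)
w = 0.9924 m


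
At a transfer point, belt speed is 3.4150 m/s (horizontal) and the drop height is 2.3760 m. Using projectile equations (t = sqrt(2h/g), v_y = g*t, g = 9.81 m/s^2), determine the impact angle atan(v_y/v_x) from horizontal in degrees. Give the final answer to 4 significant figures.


t = sqrt(2*2.3760/9.81) = 0.695991 s
v_y = 9.81 * 0.695991 = 6.82767 m/s
angle = atan(6.82767 / 3.4150) = 63.43 deg


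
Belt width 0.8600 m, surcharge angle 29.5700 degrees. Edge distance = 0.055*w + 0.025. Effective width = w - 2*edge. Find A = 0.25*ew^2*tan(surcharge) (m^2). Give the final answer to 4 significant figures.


edge = 0.055*0.8600 + 0.025 = 0.0723 m
ew = 0.8600 - 2*0.0723 = 0.7154 m
A = 0.25 * 0.7154^2 * tan(29.5700 deg)
A = 0.07260 m^2


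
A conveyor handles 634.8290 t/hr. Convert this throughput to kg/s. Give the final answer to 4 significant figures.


m_dot = 634.8290 * 1000 / 3600
m_dot = 176.3 kg/s


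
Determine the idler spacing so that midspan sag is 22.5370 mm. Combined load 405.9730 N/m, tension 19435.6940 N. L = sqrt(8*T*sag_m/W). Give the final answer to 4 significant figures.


sag = 22.5370/1000 = 0.022537 m
L = sqrt(8 * 19435.6940 * 0.022537 / 405.9730)
L = 2.938 m


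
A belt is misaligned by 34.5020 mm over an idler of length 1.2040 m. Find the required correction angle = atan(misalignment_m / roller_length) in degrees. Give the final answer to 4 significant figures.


misalign_m = 34.5020 / 1000 = 0.034502 m
angle = atan(0.034502 / 1.2040)
angle = 1.641 deg


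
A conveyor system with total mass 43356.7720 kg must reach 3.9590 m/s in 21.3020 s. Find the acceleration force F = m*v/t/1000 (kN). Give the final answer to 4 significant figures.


F = 43356.7720 * 3.9590 / 21.3020 / 1000
F = 8.058 kN


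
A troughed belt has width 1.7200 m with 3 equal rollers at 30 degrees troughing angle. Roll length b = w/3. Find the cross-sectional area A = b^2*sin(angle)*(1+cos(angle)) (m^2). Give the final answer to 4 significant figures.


b = 1.7200/3 = 0.573333 m
A = 0.573333^2 * sin(30 deg) * (1 + cos(30 deg))
A = 0.3067 m^2


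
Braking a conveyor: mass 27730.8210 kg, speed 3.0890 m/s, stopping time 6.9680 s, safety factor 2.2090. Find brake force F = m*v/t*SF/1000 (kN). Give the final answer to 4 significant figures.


F = 27730.8210 * 3.0890 / 6.9680 * 2.2090 / 1000
F = 27.16 kN


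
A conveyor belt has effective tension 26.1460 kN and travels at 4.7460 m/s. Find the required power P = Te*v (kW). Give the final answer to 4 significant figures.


P = Te * v = 26.1460 * 4.7460
P = 124.1 kW


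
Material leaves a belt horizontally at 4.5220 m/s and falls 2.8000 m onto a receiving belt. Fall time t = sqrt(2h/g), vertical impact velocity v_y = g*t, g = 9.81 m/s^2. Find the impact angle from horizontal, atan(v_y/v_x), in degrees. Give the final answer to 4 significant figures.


t = sqrt(2*2.8000/9.81) = 0.755544 s
v_y = 9.81 * 0.755544 = 7.41189 m/s
angle = atan(7.41189 / 4.5220) = 58.61 deg


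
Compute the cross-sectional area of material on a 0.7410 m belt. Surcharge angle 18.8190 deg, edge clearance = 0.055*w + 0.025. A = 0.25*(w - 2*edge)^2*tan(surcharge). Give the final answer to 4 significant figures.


edge = 0.055*0.7410 + 0.025 = 0.065755 m
ew = 0.7410 - 2*0.065755 = 0.60949 m
A = 0.25 * 0.60949^2 * tan(18.8190 deg)
A = 0.03165 m^2


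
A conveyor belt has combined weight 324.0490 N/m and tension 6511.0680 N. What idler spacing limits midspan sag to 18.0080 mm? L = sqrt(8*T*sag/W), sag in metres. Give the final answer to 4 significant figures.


sag = 18.0080/1000 = 0.018008 m
L = sqrt(8 * 6511.0680 * 0.018008 / 324.0490)
L = 1.701 m


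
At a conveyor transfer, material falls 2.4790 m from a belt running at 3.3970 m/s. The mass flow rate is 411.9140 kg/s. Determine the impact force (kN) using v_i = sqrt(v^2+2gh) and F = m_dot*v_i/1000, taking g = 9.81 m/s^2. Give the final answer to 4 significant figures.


v_i = sqrt(3.3970^2 + 2*9.81*2.4790) = 7.75742 m/s
F = 411.9140 * 7.75742 / 1000
F = 3.195 kN


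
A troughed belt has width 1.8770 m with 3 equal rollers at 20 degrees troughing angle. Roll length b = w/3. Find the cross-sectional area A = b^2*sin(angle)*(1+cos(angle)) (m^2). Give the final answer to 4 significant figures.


b = 1.8770/3 = 0.625667 m
A = 0.625667^2 * sin(20 deg) * (1 + cos(20 deg))
A = 0.2597 m^2


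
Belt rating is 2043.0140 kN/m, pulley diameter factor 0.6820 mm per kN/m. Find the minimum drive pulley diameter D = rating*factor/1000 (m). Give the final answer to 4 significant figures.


D = 2043.0140 * 0.6820 / 1000
D = 1.393 m


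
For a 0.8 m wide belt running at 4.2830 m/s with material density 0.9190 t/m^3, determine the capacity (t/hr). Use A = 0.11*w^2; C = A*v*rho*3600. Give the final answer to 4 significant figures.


A = 0.11 * 0.8^2 = 0.0704 m^2
C = 0.0704 * 4.2830 * 0.9190 * 3600
C = 997.6 t/hr


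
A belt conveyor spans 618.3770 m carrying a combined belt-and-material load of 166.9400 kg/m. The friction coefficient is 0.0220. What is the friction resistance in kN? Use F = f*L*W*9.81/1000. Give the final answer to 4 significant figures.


F = 0.0220 * 618.3770 * 166.9400 * 9.81 / 1000
F = 22.28 kN


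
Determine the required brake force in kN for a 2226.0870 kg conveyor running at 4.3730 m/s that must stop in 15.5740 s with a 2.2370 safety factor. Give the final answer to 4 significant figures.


F = 2226.0870 * 4.3730 / 15.5740 * 2.2370 / 1000
F = 1.398 kN


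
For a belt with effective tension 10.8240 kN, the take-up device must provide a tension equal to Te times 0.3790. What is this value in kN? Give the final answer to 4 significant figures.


T_tu = 10.8240 * 0.3790
T_tu = 4.102 kN


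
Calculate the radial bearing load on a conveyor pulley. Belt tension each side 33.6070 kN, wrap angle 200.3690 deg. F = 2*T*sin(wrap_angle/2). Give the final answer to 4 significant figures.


F = 2 * 33.6070 * sin(200.3690/2 deg)
F = 66.15 kN


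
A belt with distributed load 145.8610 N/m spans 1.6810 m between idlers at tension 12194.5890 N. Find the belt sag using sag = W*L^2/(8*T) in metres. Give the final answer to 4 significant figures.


sag = 145.8610 * 1.6810^2 / (8 * 12194.5890)
sag = 0.004225 m


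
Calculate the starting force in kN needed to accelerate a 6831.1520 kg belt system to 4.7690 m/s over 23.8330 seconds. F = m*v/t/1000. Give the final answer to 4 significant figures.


F = 6831.1520 * 4.7690 / 23.8330 / 1000
F = 1.367 kN


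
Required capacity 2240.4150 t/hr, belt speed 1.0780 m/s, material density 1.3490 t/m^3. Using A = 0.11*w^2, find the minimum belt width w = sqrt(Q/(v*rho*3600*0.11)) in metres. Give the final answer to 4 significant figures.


A_req = 2240.4150 / (1.0780 * 1.3490 * 3600) = 0.427952 m^2
w = sqrt(0.427952 / 0.11)
w = 1.972 m


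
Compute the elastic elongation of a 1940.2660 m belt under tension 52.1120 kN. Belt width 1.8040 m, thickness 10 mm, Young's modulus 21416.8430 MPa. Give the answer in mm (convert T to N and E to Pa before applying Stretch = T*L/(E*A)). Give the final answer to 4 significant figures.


A = 1.8040 * 0.01 = 0.01804 m^2
Stretch = 52.1120*1000 * 1940.2660 / (21416.8430e6 * 0.01804) * 1000
Stretch = 261.7 mm
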